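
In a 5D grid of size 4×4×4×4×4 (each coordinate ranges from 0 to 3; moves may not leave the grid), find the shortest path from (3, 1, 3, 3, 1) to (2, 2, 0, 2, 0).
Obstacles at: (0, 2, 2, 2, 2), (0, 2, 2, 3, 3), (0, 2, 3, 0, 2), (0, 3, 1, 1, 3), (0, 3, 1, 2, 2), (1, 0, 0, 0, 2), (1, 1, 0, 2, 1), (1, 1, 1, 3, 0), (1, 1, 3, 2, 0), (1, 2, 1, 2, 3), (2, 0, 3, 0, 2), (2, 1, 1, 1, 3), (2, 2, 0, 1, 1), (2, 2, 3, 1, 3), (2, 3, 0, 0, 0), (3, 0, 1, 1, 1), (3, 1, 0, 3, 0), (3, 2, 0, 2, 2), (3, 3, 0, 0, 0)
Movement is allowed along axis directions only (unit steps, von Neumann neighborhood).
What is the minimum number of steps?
7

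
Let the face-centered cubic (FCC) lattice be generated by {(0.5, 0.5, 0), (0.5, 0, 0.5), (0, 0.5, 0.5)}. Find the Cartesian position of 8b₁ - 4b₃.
(4, 2, -2)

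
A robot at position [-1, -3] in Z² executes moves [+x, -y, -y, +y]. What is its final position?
(0, -4)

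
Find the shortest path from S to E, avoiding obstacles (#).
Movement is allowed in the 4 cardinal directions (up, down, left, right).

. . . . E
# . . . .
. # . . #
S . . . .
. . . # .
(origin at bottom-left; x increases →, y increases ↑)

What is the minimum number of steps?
7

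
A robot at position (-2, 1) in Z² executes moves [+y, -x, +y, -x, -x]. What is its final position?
(-5, 3)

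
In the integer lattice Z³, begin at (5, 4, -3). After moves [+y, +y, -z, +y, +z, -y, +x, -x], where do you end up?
(5, 6, -3)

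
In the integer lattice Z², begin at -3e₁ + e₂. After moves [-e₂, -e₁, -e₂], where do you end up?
(-4, -1)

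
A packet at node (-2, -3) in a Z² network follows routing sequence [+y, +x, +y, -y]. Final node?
(-1, -2)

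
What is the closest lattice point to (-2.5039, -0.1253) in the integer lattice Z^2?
(-3, 0)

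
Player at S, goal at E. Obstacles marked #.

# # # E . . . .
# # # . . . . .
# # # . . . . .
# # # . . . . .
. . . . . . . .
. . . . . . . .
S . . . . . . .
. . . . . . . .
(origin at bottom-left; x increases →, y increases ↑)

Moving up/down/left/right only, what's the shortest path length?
9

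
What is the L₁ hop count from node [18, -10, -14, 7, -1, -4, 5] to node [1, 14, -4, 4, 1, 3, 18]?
76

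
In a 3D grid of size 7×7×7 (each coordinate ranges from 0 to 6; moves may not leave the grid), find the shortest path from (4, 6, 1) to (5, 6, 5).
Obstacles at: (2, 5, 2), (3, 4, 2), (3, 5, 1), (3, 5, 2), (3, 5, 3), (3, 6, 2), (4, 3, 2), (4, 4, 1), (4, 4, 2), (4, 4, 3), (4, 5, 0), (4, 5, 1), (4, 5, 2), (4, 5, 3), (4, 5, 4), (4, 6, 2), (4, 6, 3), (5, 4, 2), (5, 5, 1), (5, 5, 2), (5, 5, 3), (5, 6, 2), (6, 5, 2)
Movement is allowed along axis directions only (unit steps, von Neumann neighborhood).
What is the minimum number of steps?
7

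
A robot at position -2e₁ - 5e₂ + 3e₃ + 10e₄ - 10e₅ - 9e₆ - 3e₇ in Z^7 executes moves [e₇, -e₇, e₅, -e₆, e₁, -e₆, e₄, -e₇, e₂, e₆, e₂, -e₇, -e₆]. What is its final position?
(-1, -3, 3, 11, -9, -11, -5)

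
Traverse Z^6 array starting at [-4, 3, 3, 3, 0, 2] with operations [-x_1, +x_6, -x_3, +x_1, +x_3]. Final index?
(-4, 3, 3, 3, 0, 3)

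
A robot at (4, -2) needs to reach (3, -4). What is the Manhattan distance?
3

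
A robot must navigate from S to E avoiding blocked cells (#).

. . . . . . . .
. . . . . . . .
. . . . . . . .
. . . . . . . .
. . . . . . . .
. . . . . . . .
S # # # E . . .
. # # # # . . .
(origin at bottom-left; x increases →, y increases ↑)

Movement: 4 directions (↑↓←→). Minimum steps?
6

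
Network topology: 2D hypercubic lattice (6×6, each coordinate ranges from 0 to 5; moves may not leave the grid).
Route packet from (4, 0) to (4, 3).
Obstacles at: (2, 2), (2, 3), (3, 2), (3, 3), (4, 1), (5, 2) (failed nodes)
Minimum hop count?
11
(one shortest path: (4, 0) → (3, 0) → (2, 0) → (1, 0) → (1, 1) → (1, 2) → (1, 3) → (1, 4) → (2, 4) → (3, 4) → (4, 4) → (4, 3))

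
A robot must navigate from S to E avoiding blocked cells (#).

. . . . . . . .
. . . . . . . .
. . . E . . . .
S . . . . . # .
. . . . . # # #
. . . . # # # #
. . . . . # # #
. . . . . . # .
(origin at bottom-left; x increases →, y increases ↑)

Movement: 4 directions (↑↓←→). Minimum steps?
4
(one shortest path: (0, 4) → (1, 4) → (2, 4) → (3, 4) → (3, 5))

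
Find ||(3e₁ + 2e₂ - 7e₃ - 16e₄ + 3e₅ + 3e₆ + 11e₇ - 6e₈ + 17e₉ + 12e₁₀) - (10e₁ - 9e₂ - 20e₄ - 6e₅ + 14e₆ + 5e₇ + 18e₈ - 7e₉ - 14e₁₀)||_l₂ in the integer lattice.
47.9687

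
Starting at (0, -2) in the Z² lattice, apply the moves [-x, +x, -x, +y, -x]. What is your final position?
(-2, -1)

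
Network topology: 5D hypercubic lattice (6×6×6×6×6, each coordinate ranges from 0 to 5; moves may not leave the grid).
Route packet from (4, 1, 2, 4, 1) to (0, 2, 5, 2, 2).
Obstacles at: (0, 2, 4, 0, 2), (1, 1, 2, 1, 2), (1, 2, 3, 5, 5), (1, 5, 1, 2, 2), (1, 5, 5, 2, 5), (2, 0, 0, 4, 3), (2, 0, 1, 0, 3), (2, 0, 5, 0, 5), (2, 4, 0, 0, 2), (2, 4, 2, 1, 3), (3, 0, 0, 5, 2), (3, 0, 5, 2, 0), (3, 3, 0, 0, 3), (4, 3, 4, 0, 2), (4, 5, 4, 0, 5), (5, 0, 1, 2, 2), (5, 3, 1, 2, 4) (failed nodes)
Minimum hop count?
11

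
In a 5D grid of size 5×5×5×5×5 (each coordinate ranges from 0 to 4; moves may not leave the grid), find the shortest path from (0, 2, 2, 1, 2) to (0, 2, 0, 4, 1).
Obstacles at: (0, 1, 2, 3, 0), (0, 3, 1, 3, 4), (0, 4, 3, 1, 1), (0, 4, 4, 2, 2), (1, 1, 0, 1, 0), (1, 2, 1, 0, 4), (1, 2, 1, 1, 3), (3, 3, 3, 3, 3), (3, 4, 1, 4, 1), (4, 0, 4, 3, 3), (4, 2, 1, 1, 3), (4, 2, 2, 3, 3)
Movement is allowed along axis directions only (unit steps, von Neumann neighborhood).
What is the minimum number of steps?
6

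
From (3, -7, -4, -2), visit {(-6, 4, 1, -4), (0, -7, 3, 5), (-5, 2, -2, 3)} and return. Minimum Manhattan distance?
78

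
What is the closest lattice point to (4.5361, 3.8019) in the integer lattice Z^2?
(5, 4)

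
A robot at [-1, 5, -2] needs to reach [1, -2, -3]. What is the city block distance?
10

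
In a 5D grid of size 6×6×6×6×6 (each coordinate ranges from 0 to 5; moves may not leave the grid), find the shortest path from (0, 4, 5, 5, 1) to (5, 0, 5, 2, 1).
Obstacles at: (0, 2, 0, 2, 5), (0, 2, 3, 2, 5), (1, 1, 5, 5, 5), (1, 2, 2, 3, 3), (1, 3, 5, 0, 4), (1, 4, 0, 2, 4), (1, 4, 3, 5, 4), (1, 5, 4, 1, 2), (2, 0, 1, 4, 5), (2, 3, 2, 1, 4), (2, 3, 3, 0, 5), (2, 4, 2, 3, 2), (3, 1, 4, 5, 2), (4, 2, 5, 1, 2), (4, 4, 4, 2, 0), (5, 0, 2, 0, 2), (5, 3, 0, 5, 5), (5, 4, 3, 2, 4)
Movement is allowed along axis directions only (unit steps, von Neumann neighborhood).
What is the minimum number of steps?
12
(one shortest path: (0, 4, 5, 5, 1) → (1, 4, 5, 5, 1) → (2, 4, 5, 5, 1) → (3, 4, 5, 5, 1) → (4, 4, 5, 5, 1) → (5, 4, 5, 5, 1) → (5, 3, 5, 5, 1) → (5, 2, 5, 5, 1) → (5, 1, 5, 5, 1) → (5, 0, 5, 5, 1) → (5, 0, 5, 4, 1) → (5, 0, 5, 3, 1) → (5, 0, 5, 2, 1))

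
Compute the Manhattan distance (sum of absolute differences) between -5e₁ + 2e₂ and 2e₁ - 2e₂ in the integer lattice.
11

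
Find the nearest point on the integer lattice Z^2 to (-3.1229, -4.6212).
(-3, -5)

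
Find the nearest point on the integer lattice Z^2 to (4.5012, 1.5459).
(5, 2)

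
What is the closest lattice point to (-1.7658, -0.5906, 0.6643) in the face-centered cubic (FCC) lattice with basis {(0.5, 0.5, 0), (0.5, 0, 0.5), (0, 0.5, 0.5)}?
(-2, -0.5, 0.5)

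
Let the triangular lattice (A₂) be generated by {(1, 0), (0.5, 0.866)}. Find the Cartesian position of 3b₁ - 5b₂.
(0.5, -4.33)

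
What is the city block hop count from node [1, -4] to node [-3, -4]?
4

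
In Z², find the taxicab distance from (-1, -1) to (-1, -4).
3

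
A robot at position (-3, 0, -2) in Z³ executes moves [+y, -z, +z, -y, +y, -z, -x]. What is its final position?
(-4, 1, -3)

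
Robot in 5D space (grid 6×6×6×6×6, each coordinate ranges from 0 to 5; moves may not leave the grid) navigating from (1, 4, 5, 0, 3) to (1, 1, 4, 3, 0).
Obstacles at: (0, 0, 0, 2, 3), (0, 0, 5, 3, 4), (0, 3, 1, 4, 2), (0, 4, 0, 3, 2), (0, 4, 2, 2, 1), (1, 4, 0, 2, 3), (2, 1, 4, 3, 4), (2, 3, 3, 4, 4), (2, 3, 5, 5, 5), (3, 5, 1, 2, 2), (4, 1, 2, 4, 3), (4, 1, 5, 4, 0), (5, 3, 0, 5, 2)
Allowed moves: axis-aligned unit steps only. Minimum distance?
10
(one shortest path: (1, 4, 5, 0, 3) → (1, 3, 5, 0, 3) → (1, 2, 5, 0, 3) → (1, 1, 5, 0, 3) → (1, 1, 4, 0, 3) → (1, 1, 4, 1, 3) → (1, 1, 4, 2, 3) → (1, 1, 4, 3, 3) → (1, 1, 4, 3, 2) → (1, 1, 4, 3, 1) → (1, 1, 4, 3, 0))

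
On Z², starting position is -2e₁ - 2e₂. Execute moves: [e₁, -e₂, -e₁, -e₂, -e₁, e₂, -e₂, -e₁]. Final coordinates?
(-4, -4)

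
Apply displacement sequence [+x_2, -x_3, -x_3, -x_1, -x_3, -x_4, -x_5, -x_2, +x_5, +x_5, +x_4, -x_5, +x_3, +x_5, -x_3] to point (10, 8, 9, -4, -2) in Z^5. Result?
(9, 8, 6, -4, -1)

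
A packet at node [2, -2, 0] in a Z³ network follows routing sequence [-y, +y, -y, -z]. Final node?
(2, -3, -1)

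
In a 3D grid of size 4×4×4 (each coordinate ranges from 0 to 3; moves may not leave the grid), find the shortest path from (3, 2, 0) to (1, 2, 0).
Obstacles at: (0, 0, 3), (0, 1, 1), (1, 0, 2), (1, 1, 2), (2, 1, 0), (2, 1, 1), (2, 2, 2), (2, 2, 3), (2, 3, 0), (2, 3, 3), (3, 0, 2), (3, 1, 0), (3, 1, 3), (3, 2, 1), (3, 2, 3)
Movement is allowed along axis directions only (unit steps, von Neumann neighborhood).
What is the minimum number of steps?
2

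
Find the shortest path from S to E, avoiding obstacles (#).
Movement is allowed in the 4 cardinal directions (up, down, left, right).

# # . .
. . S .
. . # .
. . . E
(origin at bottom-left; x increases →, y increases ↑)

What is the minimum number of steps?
3
(one shortest path: (2, 2) → (3, 2) → (3, 1) → (3, 0))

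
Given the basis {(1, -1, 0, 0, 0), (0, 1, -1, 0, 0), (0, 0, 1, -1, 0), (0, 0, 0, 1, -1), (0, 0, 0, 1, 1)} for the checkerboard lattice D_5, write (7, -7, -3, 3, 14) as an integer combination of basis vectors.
7b₁ - 3b₃ - 7b₄ + 7b₅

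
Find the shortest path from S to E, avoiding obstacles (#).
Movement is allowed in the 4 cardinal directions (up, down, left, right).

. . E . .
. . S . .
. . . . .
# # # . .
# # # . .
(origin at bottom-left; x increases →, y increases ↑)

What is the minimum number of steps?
1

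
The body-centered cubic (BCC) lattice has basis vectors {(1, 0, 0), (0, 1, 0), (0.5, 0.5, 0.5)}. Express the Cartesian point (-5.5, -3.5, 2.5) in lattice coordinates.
-8b₁ - 6b₂ + 5b₃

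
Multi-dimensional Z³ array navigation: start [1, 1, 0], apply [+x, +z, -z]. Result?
(2, 1, 0)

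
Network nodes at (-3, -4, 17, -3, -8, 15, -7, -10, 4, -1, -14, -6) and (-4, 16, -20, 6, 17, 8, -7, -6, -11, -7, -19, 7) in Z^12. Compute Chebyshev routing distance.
37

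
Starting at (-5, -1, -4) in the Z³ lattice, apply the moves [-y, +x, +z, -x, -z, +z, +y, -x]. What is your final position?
(-6, -1, -3)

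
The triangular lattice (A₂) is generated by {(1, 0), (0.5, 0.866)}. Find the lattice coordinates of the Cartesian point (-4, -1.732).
-3b₁ - 2b₂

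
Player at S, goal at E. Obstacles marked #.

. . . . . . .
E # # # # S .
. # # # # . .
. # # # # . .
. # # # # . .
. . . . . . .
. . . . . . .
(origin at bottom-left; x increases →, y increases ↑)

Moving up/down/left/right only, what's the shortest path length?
7
(one shortest path: (5, 5) → (5, 6) → (4, 6) → (3, 6) → (2, 6) → (1, 6) → (0, 6) → (0, 5))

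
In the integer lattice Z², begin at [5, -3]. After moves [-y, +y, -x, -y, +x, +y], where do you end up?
(5, -3)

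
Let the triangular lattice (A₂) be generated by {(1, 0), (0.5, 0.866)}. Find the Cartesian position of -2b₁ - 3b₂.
(-3.5, -2.598)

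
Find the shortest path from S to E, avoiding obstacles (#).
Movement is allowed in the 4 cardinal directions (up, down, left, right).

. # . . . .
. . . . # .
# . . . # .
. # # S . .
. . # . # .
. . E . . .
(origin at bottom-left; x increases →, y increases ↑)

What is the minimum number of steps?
3
(one shortest path: (3, 2) → (3, 1) → (3, 0) → (2, 0))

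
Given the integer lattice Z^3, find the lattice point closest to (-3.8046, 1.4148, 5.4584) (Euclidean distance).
(-4, 1, 5)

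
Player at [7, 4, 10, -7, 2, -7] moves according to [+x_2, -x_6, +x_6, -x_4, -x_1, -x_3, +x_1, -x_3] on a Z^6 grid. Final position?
(7, 5, 8, -8, 2, -7)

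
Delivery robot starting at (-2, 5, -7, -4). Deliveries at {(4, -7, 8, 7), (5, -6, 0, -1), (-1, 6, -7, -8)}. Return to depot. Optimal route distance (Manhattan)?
100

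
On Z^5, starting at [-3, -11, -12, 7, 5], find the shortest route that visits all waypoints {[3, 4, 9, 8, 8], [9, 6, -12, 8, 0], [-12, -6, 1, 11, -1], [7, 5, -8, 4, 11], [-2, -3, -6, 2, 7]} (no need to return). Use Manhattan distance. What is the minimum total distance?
151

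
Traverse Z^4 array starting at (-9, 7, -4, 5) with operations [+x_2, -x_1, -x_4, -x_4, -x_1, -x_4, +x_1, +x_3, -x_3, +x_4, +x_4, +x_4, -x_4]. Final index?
(-10, 8, -4, 4)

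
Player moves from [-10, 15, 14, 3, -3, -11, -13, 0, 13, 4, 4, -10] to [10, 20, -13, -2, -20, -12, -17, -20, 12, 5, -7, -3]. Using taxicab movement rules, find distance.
119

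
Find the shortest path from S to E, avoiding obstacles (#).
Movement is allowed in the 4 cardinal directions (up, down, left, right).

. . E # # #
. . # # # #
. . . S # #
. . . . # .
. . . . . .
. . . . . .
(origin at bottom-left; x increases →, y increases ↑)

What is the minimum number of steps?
5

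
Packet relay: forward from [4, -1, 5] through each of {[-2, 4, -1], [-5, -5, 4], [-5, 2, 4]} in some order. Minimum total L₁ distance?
31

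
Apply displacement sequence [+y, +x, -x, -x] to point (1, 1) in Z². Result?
(0, 2)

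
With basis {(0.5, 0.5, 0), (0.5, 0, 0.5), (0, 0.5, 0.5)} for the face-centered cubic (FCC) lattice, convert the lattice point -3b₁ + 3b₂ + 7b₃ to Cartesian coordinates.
(0, 2, 5)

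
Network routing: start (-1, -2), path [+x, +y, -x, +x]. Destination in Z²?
(0, -1)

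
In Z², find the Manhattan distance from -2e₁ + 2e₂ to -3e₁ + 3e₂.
2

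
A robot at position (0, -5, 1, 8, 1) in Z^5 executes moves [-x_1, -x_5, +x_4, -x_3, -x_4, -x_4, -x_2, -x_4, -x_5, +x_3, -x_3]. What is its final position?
(-1, -6, 0, 6, -1)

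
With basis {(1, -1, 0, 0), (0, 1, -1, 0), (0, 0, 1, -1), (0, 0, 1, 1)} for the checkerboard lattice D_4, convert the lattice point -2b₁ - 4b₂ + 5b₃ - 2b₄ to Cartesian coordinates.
(-2, -2, 7, -7)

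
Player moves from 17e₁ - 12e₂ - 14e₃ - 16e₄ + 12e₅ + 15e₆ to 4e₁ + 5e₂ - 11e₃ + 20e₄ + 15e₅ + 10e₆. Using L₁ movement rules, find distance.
77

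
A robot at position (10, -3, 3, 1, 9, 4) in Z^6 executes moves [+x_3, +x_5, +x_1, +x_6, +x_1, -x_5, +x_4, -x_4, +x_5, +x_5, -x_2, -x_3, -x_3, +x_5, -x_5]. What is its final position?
(12, -4, 2, 1, 11, 5)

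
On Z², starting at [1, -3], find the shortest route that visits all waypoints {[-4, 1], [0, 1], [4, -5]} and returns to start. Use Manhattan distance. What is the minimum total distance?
28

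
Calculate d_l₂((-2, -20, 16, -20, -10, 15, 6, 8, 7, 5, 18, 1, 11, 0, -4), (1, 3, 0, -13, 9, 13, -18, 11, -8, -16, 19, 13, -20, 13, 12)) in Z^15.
63.1664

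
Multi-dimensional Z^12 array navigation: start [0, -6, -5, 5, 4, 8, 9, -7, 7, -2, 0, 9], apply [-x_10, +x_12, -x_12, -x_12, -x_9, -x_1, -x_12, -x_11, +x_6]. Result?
(-1, -6, -5, 5, 4, 9, 9, -7, 6, -3, -1, 7)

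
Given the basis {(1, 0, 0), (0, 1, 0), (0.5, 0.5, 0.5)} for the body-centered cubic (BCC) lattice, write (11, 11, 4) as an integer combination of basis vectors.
7b₁ + 7b₂ + 8b₃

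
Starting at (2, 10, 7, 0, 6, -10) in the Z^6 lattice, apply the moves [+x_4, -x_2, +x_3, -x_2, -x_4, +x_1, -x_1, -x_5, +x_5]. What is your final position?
(2, 8, 8, 0, 6, -10)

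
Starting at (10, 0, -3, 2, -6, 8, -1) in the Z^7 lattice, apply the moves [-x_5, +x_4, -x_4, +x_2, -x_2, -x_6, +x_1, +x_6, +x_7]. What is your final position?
(11, 0, -3, 2, -7, 8, 0)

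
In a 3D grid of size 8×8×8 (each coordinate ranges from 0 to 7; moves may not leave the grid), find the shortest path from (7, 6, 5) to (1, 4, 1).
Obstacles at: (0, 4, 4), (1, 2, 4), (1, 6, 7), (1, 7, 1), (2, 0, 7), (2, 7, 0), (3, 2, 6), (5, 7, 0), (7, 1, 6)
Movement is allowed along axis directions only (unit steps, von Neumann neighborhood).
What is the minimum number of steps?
12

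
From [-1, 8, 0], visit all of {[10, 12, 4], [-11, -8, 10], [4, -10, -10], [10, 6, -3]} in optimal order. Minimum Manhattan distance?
98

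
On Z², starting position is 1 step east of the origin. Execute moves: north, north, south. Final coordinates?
(1, 1)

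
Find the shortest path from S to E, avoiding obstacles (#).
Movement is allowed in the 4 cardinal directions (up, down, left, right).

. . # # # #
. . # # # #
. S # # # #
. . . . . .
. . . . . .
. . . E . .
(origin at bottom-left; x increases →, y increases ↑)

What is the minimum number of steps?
5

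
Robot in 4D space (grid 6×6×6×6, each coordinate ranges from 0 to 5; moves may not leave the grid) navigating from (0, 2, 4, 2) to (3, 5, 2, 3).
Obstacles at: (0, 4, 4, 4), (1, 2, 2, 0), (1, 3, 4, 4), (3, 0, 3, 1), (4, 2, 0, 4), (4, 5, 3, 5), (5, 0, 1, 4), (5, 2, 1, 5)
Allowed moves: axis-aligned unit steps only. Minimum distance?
9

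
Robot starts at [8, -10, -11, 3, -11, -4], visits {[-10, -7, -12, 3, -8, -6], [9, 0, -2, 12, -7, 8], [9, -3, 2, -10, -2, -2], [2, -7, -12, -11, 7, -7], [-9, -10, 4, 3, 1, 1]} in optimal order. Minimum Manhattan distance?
205
(one optimal route: (8, -10, -11, 3, -11, -4) → (-10, -7, -12, 3, -8, -6) → (-9, -10, 4, 3, 1, 1) → (9, 0, -2, 12, -7, 8) → (9, -3, 2, -10, -2, -2) → (2, -7, -12, -11, 7, -7))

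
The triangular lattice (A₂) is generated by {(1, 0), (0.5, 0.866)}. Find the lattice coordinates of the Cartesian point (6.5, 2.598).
5b₁ + 3b₂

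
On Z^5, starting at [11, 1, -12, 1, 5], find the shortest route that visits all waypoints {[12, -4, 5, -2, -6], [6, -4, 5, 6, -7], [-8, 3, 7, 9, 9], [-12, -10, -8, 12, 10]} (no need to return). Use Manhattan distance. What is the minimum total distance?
130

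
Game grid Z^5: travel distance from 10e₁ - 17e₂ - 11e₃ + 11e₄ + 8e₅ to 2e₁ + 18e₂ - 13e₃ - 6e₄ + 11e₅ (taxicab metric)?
65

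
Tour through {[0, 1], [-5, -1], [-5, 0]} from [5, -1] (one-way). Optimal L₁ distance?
14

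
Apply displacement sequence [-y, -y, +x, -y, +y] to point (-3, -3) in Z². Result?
(-2, -5)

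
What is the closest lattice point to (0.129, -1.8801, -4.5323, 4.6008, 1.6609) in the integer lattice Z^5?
(0, -2, -5, 5, 2)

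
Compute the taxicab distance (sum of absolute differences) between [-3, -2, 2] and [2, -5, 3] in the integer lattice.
9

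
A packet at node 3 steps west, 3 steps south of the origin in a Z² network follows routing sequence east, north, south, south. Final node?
(-2, -4)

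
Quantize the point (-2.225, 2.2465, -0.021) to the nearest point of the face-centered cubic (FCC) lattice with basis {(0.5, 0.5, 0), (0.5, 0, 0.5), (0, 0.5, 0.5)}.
(-2, 2, 0)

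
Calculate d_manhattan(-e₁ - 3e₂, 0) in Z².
4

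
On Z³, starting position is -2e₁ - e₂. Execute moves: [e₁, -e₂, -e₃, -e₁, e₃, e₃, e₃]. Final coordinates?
(-2, -2, 2)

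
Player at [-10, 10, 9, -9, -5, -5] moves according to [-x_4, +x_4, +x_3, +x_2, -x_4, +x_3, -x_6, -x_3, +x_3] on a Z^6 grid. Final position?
(-10, 11, 11, -10, -5, -6)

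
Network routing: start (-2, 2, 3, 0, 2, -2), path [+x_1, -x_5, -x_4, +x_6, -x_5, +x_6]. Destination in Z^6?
(-1, 2, 3, -1, 0, 0)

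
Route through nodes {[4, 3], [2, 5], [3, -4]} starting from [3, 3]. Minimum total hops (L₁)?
15
(one optimal route: (3, 3) → (4, 3) → (2, 5) → (3, -4))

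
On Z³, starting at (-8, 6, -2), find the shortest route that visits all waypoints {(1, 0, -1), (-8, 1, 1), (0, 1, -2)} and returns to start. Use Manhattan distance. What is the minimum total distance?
36
(one optimal route: (-8, 6, -2) → (-8, 1, 1) → (1, 0, -1) → (0, 1, -2) → (-8, 6, -2))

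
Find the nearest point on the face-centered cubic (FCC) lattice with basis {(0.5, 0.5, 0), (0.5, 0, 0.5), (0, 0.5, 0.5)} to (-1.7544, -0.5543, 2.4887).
(-2, -0.5, 2.5)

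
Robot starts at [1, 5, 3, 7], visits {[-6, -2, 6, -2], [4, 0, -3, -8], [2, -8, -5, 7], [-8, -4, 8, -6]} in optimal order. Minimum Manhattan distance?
86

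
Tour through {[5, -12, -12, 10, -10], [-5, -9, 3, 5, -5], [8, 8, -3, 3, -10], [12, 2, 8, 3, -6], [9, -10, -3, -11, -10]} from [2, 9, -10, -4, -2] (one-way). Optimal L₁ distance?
164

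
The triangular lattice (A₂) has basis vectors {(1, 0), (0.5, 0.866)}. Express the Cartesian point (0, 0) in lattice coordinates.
0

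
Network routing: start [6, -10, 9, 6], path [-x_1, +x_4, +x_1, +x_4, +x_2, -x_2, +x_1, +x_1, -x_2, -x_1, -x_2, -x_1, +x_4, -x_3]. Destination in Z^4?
(6, -12, 8, 9)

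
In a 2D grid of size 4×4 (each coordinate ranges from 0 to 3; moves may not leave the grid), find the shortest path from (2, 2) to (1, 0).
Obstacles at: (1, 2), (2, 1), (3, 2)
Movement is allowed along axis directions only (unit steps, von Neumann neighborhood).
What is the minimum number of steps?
7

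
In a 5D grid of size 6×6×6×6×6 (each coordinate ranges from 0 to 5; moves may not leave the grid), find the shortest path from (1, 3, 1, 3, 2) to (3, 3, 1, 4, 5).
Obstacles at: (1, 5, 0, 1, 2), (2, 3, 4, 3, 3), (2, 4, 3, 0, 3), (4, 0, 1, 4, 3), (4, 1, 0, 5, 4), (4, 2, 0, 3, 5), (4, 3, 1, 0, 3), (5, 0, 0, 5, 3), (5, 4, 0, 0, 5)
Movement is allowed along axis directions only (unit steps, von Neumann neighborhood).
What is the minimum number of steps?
6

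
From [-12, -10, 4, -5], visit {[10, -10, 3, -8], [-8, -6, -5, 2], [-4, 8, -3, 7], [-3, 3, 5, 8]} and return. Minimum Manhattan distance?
134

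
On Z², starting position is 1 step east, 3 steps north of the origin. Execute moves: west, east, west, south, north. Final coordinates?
(0, 3)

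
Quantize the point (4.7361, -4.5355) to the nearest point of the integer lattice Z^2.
(5, -5)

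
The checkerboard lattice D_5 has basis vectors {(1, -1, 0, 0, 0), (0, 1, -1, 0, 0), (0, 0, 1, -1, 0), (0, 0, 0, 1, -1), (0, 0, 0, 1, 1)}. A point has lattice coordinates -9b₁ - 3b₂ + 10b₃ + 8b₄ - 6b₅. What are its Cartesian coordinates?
(-9, 6, 13, -8, -14)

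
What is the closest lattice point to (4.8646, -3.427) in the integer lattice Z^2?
(5, -3)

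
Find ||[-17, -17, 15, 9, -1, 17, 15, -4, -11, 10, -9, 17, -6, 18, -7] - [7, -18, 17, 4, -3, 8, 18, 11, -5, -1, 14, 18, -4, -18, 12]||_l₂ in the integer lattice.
57.2101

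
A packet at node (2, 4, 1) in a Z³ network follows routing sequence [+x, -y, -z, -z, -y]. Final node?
(3, 2, -1)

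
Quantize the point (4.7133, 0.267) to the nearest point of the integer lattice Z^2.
(5, 0)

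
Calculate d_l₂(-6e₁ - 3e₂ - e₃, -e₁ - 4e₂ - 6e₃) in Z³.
7.14143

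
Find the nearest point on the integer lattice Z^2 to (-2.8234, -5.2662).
(-3, -5)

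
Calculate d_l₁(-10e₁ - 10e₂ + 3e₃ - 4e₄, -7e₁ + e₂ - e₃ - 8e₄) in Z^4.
22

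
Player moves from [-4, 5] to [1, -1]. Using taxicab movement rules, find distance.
11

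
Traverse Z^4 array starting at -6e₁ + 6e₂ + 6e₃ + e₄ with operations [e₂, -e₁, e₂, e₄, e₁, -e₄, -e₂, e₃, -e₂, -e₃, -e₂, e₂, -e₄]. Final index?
(-6, 6, 6, 0)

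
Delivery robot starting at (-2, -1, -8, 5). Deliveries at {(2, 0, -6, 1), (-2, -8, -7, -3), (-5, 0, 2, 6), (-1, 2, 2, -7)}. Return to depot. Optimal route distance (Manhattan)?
86
(one optimal route: (-2, -1, -8, 5) → (2, 0, -6, 1) → (-2, -8, -7, -3) → (-1, 2, 2, -7) → (-5, 0, 2, 6) → (-2, -1, -8, 5))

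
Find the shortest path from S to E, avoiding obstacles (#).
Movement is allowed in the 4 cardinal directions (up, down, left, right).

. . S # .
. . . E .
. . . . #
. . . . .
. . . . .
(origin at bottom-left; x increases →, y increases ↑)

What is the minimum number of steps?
2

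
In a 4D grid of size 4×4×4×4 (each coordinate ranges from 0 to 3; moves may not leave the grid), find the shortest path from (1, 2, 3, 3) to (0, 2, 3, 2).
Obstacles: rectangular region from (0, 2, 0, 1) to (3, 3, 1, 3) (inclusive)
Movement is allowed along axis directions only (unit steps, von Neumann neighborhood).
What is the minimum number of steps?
2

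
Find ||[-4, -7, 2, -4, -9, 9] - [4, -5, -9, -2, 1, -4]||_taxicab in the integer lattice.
46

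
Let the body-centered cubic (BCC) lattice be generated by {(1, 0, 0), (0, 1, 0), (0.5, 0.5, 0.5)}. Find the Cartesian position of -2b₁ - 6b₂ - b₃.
(-2.5, -6.5, -0.5)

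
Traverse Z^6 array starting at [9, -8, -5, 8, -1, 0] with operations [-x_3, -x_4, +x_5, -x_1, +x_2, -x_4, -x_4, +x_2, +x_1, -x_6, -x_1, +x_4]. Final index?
(8, -6, -6, 6, 0, -1)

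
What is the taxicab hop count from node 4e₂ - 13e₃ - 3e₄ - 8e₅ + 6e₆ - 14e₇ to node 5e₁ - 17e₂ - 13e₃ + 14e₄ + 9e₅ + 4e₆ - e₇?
75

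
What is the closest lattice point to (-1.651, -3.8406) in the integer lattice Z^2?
(-2, -4)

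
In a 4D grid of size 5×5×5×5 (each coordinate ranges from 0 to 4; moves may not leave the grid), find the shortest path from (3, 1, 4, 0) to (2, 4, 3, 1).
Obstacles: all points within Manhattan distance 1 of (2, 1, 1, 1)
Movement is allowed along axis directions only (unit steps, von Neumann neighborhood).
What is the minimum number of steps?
6
(one shortest path: (3, 1, 4, 0) → (2, 1, 4, 0) → (2, 2, 4, 0) → (2, 3, 4, 0) → (2, 4, 4, 0) → (2, 4, 3, 0) → (2, 4, 3, 1))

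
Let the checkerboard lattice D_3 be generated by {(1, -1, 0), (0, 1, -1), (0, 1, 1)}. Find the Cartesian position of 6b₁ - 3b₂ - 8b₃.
(6, -17, -5)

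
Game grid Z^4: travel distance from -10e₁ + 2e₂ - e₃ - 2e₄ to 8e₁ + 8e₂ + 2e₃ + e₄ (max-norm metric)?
18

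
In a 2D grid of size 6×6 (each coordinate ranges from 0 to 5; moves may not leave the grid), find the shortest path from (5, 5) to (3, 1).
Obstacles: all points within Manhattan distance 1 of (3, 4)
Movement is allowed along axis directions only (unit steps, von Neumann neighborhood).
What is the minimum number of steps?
6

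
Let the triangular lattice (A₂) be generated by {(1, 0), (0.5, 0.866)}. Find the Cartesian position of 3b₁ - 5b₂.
(0.5, -4.33)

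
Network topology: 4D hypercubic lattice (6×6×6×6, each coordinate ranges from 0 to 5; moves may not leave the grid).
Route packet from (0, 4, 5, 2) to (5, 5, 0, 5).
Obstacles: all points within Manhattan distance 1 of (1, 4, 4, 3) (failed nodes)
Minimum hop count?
14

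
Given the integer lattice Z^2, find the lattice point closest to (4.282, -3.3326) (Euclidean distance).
(4, -3)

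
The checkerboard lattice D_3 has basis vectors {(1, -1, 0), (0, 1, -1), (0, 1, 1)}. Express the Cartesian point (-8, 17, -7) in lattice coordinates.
-8b₁ + 8b₂ + b₃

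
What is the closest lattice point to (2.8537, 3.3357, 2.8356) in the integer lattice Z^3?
(3, 3, 3)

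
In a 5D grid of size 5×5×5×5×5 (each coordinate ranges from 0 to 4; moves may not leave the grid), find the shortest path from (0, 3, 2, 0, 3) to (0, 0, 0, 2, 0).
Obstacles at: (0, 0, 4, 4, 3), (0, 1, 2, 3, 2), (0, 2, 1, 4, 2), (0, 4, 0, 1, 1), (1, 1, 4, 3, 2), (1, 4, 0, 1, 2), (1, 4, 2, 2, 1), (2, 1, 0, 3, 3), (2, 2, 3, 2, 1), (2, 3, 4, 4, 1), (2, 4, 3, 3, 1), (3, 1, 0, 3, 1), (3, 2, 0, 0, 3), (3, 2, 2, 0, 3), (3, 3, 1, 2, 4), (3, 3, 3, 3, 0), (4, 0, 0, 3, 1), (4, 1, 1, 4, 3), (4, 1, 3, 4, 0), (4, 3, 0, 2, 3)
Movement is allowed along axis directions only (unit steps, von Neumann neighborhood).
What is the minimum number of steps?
10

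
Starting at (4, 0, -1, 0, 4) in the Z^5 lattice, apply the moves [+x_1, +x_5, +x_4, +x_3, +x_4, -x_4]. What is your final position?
(5, 0, 0, 1, 5)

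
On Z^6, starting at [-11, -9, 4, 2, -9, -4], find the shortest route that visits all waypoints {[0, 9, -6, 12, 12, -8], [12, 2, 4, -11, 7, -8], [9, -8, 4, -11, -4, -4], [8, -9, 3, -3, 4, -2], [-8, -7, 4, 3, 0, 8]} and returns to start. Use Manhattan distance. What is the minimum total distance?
244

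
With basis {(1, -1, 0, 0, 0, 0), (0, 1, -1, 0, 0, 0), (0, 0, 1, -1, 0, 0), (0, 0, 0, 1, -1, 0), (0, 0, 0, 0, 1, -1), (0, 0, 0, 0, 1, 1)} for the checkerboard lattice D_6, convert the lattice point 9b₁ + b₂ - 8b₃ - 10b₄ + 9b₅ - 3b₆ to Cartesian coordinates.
(9, -8, -9, -2, 16, -12)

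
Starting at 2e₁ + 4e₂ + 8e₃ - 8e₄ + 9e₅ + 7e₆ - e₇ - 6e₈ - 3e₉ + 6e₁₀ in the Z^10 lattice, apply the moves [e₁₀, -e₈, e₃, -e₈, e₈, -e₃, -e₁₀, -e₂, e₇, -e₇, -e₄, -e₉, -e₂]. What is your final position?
(2, 2, 8, -9, 9, 7, -1, -7, -4, 6)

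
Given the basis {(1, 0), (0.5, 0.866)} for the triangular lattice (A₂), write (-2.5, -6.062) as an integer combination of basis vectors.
b₁ - 7b₂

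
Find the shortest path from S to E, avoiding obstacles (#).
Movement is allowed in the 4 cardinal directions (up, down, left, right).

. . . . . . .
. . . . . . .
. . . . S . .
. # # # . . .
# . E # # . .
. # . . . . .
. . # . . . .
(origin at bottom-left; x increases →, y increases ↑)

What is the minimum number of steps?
8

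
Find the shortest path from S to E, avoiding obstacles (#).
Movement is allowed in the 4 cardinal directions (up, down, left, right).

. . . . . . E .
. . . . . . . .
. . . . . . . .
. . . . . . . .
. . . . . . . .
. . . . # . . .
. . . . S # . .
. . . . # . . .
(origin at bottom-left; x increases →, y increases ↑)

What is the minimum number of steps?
10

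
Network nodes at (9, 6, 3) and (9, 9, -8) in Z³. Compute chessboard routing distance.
11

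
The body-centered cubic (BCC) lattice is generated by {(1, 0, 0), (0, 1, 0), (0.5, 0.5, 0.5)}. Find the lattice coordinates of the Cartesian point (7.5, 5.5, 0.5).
7b₁ + 5b₂ + b₃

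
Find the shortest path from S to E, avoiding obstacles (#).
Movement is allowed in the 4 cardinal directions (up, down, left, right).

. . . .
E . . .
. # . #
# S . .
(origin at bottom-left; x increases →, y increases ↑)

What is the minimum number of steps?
5
(one shortest path: (1, 0) → (2, 0) → (2, 1) → (2, 2) → (1, 2) → (0, 2))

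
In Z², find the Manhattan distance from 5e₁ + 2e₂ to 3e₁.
4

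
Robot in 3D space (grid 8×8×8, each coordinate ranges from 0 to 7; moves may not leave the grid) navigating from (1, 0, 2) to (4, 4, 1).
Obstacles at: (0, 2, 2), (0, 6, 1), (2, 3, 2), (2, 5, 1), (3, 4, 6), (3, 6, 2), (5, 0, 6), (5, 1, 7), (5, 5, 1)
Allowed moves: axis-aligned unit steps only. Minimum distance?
8
(one shortest path: (1, 0, 2) → (2, 0, 2) → (3, 0, 2) → (4, 0, 2) → (4, 1, 2) → (4, 2, 2) → (4, 3, 2) → (4, 4, 2) → (4, 4, 1))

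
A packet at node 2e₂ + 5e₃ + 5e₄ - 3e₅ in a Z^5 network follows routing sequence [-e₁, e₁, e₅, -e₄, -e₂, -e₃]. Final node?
(0, 1, 4, 4, -2)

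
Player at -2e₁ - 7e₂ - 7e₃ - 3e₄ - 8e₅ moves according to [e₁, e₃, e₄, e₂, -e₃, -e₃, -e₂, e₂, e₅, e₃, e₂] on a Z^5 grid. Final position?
(-1, -5, -7, -2, -7)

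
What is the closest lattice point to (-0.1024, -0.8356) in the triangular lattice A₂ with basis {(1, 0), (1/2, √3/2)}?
(-0.5, -0.866)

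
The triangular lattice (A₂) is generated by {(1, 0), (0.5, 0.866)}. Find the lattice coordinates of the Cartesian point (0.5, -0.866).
b₁ - b₂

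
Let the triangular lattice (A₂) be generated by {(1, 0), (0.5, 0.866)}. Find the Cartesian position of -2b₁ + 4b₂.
(0, 3.464)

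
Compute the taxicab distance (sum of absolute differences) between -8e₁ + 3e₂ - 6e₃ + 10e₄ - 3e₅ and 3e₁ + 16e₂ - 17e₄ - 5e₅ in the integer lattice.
59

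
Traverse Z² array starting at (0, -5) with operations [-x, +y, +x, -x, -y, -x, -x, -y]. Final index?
(-3, -6)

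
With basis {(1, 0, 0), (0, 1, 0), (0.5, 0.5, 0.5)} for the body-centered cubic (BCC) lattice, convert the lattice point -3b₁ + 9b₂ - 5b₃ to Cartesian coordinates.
(-5.5, 6.5, -2.5)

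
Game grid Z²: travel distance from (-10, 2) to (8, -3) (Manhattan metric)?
23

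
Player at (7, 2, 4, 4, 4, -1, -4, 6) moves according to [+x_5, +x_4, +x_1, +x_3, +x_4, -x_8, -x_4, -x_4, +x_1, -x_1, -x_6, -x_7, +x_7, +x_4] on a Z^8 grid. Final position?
(8, 2, 5, 5, 5, -2, -4, 5)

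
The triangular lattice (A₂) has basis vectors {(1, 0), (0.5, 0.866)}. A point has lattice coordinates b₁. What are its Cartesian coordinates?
(1, 0)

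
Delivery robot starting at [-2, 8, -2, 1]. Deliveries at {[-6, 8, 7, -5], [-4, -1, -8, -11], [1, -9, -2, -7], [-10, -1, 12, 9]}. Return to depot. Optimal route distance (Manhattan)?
148
(one optimal route: (-2, 8, -2, 1) → (-6, 8, 7, -5) → (-10, -1, 12, 9) → (-4, -1, -8, -11) → (1, -9, -2, -7) → (-2, 8, -2, 1))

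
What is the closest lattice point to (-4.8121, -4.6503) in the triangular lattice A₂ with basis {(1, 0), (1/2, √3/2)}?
(-4.5, -4.33)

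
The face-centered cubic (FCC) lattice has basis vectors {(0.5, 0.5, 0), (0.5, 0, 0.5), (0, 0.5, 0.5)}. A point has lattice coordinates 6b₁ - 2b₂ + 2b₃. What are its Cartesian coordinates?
(2, 4, 0)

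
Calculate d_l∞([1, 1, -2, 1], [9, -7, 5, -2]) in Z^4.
8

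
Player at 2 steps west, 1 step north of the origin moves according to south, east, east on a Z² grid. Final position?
(0, 0)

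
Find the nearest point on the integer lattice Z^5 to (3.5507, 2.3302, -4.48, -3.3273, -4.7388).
(4, 2, -4, -3, -5)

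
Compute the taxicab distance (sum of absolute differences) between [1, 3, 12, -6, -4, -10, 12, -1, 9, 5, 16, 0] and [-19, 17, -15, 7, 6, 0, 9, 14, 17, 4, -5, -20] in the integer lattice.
162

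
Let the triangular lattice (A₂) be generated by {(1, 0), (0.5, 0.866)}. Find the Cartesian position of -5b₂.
(-2.5, -4.33)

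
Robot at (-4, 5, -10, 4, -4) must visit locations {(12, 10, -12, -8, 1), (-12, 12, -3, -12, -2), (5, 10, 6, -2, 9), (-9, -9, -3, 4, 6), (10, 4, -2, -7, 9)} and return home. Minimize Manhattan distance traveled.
220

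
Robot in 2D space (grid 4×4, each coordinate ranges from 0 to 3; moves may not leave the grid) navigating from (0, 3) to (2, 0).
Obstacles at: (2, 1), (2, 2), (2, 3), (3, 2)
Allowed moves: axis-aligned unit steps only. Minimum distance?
5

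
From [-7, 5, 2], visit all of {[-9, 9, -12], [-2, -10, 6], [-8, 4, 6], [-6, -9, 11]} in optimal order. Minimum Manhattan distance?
74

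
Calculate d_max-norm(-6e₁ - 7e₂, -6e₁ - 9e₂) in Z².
2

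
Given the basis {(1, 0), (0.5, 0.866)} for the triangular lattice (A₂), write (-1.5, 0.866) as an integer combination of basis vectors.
-2b₁ + b₂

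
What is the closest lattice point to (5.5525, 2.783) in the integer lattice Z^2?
(6, 3)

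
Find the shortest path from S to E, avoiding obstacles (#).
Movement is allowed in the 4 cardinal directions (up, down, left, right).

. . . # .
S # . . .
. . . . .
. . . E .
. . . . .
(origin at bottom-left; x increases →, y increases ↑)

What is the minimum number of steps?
5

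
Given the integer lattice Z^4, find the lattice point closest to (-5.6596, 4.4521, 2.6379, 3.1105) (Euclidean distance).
(-6, 4, 3, 3)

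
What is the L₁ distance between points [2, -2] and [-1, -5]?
6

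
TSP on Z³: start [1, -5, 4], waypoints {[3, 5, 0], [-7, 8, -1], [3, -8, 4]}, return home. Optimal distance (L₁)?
62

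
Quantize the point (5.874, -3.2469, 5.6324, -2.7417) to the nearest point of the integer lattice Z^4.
(6, -3, 6, -3)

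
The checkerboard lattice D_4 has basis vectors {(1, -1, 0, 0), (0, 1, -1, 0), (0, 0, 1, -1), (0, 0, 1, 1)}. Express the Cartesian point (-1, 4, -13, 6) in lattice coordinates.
-b₁ + 3b₂ - 8b₃ - 2b₄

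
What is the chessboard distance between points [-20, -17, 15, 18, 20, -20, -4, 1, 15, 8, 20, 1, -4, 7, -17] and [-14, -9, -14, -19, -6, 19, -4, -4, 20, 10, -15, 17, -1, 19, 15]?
39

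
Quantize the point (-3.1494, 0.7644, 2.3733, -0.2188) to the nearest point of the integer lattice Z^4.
(-3, 1, 2, 0)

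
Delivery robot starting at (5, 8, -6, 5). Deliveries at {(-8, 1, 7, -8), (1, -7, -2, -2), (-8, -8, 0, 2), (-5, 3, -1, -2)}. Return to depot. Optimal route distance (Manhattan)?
118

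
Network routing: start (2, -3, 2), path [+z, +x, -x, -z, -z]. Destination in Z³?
(2, -3, 1)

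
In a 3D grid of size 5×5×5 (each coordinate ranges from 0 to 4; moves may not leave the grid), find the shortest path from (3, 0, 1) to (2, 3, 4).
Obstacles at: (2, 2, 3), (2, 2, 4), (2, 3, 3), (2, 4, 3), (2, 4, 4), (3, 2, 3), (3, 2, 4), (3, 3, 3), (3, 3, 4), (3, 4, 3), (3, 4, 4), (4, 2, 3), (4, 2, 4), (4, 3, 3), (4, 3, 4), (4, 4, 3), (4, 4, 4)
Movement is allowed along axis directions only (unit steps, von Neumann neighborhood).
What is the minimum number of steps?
9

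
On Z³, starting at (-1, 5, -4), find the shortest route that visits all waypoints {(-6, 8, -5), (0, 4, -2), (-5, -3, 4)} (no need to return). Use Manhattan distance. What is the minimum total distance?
38
(one optimal route: (-1, 5, -4) → (0, 4, -2) → (-6, 8, -5) → (-5, -3, 4))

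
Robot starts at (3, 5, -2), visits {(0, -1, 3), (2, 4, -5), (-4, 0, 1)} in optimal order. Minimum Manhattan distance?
27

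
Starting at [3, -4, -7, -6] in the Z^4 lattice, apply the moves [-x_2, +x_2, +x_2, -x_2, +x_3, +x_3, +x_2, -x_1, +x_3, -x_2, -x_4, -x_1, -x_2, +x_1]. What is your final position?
(2, -5, -4, -7)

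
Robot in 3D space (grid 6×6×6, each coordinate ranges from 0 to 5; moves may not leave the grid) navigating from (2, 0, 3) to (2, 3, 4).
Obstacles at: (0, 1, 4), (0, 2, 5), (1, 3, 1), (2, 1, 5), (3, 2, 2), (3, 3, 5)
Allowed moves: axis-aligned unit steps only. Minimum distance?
4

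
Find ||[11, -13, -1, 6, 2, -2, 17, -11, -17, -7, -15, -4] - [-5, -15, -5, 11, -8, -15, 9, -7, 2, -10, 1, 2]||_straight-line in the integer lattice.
36.2215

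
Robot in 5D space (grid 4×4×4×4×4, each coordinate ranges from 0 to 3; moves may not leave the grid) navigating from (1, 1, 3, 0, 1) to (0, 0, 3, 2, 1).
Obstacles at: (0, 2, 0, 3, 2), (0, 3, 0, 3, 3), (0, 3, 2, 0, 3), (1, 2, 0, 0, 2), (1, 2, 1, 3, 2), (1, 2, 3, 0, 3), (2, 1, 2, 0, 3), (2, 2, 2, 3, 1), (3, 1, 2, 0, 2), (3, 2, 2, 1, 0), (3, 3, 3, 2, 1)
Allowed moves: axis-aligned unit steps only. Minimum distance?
4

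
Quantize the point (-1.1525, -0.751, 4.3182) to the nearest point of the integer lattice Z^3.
(-1, -1, 4)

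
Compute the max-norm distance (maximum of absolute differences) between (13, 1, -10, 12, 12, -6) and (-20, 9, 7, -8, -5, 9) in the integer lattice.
33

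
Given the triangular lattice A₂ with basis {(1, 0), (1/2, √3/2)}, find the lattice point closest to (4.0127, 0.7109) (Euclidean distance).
(4.5, 0.866)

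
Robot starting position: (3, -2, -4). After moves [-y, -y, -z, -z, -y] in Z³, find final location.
(3, -5, -6)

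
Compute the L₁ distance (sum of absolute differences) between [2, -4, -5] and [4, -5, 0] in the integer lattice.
8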